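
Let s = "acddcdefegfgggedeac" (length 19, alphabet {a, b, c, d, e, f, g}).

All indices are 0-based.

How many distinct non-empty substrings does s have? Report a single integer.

173

sorted suffixes:
  #0 SA[0]=17  'ac'
  #1 SA[1]=0  'acddcdefegfgggedeac'
  #2 SA[2]=18  'c'
  #3 SA[3]=1  'cddcdefegfgggedeac'
  #4 SA[4]=4  'cdefegfgggedeac'
  #5 SA[5]=3  'dcdefegfgggedeac'
  #6 SA[6]=2  'ddcdefegfgggedeac'
  #7 SA[7]=15  'deac'
  #8 SA[8]=5  'defegfgggedeac'
  #9 SA[9]=16  'eac'
  #10 SA[10]=14  'edeac'
  #11 SA[11]=6  'efegfgggedeac'
  #12 SA[12]=8  'egfgggedeac'
  #13 SA[13]=7  'fegfgggedeac'
  #14 SA[14]=10  'fgggedeac'
  #15 SA[15]=13  'gedeac'
  #16 SA[16]=9  'gfgggedeac'
  #17 SA[17]=12  'ggedeac'
  #18 SA[18]=11  'gggedeac'

SA = [17, 0, 18, 1, 4, 3, 2, 15, 5, 16, 14, 6, 8, 7, 10, 13, 9, 12, 11]
i: (SA[i-1],SA[i]) lcp shared
  1: (17,0) 2 'ac'
  2: (0,18) 0 ''
  3: (18,1) 1 'c'
  4: (1,4) 2 'cd'
  5: (4,3) 0 ''
  6: (3,2) 1 'd'
  7: (2,15) 1 'd'
  8: (15,5) 2 'de'
  9: (5,16) 0 ''
  10: (16,14) 1 'e'
  11: (14,6) 1 'e'
  12: (6,8) 1 'e'
  13: (8,7) 0 ''
  14: (7,10) 1 'f'
  15: (10,13) 0 ''
  16: (13,9) 1 'g'
  17: (9,12) 1 'g'
  18: (12,11) 2 'gg'

n(n+1)/2 = 19·20/2 = 190
Σ LCP = 0 + 2 + 0 + 1 + 2 + 0 + 1 + 1 + 2 + 0 + 1 + 1 + 1 + 0 + 1 + 0 + 1 + 1 + 2 = 17
distinct = 190 − 17 = 173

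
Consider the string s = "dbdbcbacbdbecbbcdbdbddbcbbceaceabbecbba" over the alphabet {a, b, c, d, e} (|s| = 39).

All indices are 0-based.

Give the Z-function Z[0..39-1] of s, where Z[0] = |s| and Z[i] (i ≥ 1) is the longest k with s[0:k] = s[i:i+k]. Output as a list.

[39, 0, 2, 0, 0, 0, 0, 0, 0, 2, 0, 0, 0, 0, 0, 0, 4, 0, 3, 0, 1, 2, 0, 0, 0, 0, 0, 0, 0, 0, 0, 0, 0, 0, 0, 0, 0, 0, 0]

Z[0]=39
i=1: fresh scan; Z[1]=0
i=2: fresh scan; Z[2]=2 scan→box=[2,4)
i=3: min(r-i=1, Z[1]=0)=0; Z[3]=0
i=4: fresh scan; Z[4]=0
i=5: fresh scan; Z[5]=0
i=6: fresh scan; Z[6]=0
i=7: fresh scan; Z[7]=0
i=8: fresh scan; Z[8]=0
i=9: fresh scan; Z[9]=2 scan→box=[9,11)
i=10: min(r-i=1, Z[1]=0)=0; Z[10]=0
i=11: fresh scan; Z[11]=0
i=12: fresh scan; Z[12]=0
i=13: fresh scan; Z[13]=0
i=14: fresh scan; Z[14]=0
i=15: fresh scan; Z[15]=0
i=16: fresh scan; Z[16]=4 scan→box=[16,20)
i=17: min(r-i=3, Z[1]=0)=0; Z[17]=0
i=18: min(r-i=2, Z[2]=2)=2; Z[18]=3 scan→box=[18,21)
i=19: min(r-i=2, Z[1]=0)=0; Z[19]=0
i=20: min(r-i=1, Z[2]=2)=1; Z[20]=1
i=21: fresh scan; Z[21]=2 scan→box=[21,23)
i=22: min(r-i=1, Z[1]=0)=0; Z[22]=0
i=23: fresh scan; Z[23]=0
i=24: fresh scan; Z[24]=0
i=25: fresh scan; Z[25]=0
i=26: fresh scan; Z[26]=0
i=27: fresh scan; Z[27]=0
i=28: fresh scan; Z[28]=0
i=29: fresh scan; Z[29]=0
i=30: fresh scan; Z[30]=0
i=31: fresh scan; Z[31]=0
i=32: fresh scan; Z[32]=0
i=33: fresh scan; Z[33]=0
i=34: fresh scan; Z[34]=0
i=35: fresh scan; Z[35]=0
i=36: fresh scan; Z[36]=0
i=37: fresh scan; Z[37]=0
i=38: fresh scan; Z[38]=0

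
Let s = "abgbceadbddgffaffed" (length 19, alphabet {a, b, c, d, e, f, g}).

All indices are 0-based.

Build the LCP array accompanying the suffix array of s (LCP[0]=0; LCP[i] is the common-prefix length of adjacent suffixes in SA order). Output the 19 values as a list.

[0, 1, 1, 0, 1, 1, 0, 0, 1, 1, 1, 0, 1, 0, 1, 1, 2, 0, 1]

sorted suffixes:
  #0 SA[0]=0  'abgbceadbddgffaffed'
  #1 SA[1]=6  'adbddgffaffed'
  #2 SA[2]=14  'affed'
  #3 SA[3]=3  'bceadbddgffaffed'
  #4 SA[4]=8  'bddgffaffed'
  #5 SA[5]=1  'bgbceadbddgffaffed'
  #6 SA[6]=4  'ceadbddgffaffed'
  #7 SA[7]=18  'd'
  #8 SA[8]=7  'dbddgffaffed'
  #9 SA[9]=9  'ddgffaffed'
  #10 SA[10]=10  'dgffaffed'
  #11 SA[11]=5  'eadbddgffaffed'
  #12 SA[12]=17  'ed'
  #13 SA[13]=13  'faffed'
  #14 SA[14]=16  'fed'
  #15 SA[15]=12  'ffaffed'
  #16 SA[16]=15  'ffed'
  #17 SA[17]=2  'gbceadbddgffaffed'
  #18 SA[18]=11  'gffaffed'

SA = [0, 6, 14, 3, 8, 1, 4, 18, 7, 9, 10, 5, 17, 13, 16, 12, 15, 2, 11]
rank  pair      lcp
   1  s[0:],s[6:]  1  'a'
   2  s[6:],s[14:]  1  'a'
   3  s[14:],s[3:]  0  ''
   4  s[3:],s[8:]  1  'b'
   5  s[8:],s[1:]  1  'b'
   6  s[1:],s[4:]  0  ''
   7  s[4:],s[18:]  0  ''
   8  s[18:],s[7:]  1  'd'
   9  s[7:],s[9:]  1  'd'
  10  s[9:],s[10:]  1  'd'
  11  s[10:],s[5:]  0  ''
  12  s[5:],s[17:]  1  'e'
  13  s[17:],s[13:]  0  ''
  14  s[13:],s[16:]  1  'f'
  15  s[16:],s[12:]  1  'f'
  16  s[12:],s[15:]  2  'ff'
  17  s[15:],s[2:]  0  ''
  18  s[2:],s[11:]  1  'g'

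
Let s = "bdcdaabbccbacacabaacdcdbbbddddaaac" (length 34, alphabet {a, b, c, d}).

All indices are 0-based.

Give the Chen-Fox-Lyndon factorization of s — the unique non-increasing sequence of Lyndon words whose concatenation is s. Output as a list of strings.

["bdcd", "aabbccbacacabaacdcdbbbdddd", "aaac"]

emit factor 1: 'bdcd' (i=0, period=4)
emit factor 2: 'aabbccbacacabaacdcdbbbdddd' (i=4, period=26)
emit factor 3: 'aaac' (i=30, period=4)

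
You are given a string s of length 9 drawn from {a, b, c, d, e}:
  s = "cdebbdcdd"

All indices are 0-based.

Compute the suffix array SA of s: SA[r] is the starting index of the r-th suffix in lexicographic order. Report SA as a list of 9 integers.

[3, 4, 6, 0, 8, 5, 7, 1, 2]

sorted suffixes:
  #0 SA[0]=3  'bbdcdd'
  #1 SA[1]=4  'bdcdd'
  #2 SA[2]=6  'cdd'
  #3 SA[3]=0  'cdebbdcdd'
  #4 SA[4]=8  'd'
  #5 SA[5]=5  'dcdd'
  #6 SA[6]=7  'dd'
  #7 SA[7]=1  'debbdcdd'
  #8 SA[8]=2  'ebbdcdd'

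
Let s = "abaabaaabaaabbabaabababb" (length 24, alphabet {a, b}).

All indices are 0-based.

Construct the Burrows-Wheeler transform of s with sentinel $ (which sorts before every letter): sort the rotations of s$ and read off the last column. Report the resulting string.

rank  rotation                   last
    0  $abaabaaabaaabbabaabababb  b
    1  aaabaaabbabaabababb$abaab  b
    2  aaabbabaabababb$abaabaaab  b
    3  aabaaabaaabbabaabababb$ab  b
    4  aabaaabbabaabababb$abaaba  a
    5  aabababb$abaabaaabaaabbab  b
    6  aabbabaabababb$abaabaaaba  a
    7  abaaabaaabbabaabababb$aba  a
    8  abaaabbabaabababb$abaabaa  a
    9  abaabaaabaaabbabaabababb$  $
   10  abaabababb$abaabaaabaaabb  b
   11  abababb$abaabaaabaaabbaba  a
   12  ababb$abaabaaabaaabbabaab  b
   13  abb$abaabaaabaaabbabaabab  b
   14  abbabaabababb$abaabaaabaa  a
   15  b$abaabaaabaaabbabaababab  b
   16  baaabaaabbabaabababb$abaa  a
   17  baaabbabaabababb$abaabaaa  a
   18  baabaaabaaabbabaabababb$a  a
   19  baabababb$abaabaaabaaabba  a
   20  babaabababb$abaabaaabaaab  b
   21  bababb$abaabaaabaaabbabaa  a
   22  babb$abaabaaabaaabbabaaba  a
   23  bb$abaabaaabaaabbabaababa  a
   24  bbabaabababb$abaabaaabaaa  a

bbbbabaaa$babbabaaaabaaaa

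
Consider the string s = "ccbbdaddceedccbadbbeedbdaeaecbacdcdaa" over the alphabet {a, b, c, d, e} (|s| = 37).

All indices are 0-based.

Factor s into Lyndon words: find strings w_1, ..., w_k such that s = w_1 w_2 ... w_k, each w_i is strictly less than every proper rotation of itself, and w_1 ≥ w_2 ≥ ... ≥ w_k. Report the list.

emit factor 1: 'c' (i=0, period=1)
emit factor 2: 'c' (i=1, period=1)
emit factor 3: 'bbd' (i=2, period=3)
emit factor 4: 'addceedccb' (i=5, period=10)
emit factor 5: 'adbbeedbdaeaecb' (i=15, period=15)
emit factor 6: 'acdcd' (i=30, period=5)
emit factor 7: 'a' (i=35, period=1)
emit factor 8: 'a' (i=36, period=1)

["c", "c", "bbd", "addceedccb", "adbbeedbdaeaecb", "acdcd", "a", "a"]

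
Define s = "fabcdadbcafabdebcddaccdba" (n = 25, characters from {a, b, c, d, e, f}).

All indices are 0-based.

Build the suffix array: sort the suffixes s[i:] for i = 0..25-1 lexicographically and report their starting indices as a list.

sorted suffixes:
  #0 SA[0]=24  'a'
  #1 SA[1]=1  'abcdadbcafabdebcddaccdba'
  #2 SA[2]=11  'abdebcddaccdba'
  #3 SA[3]=19  'accdba'
  #4 SA[4]=5  'adbcafabdebcddaccdba'
  #5 SA[5]=9  'afabdebcddaccdba'
  #6 SA[6]=23  'ba'
  #7 SA[7]=7  'bcafabdebcddaccdba'
  #8 SA[8]=2  'bcdadbcafabdebcddaccdba'
  #9 SA[9]=15  'bcddaccdba'
  #10 SA[10]=12  'bdebcddaccdba'
  #11 SA[11]=8  'cafabdebcddaccdba'
  #12 SA[12]=20  'ccdba'
  #13 SA[13]=3  'cdadbcafabdebcddaccdba'
  #14 SA[14]=21  'cdba'
  #15 SA[15]=16  'cddaccdba'
  #16 SA[16]=18  'daccdba'
  #17 SA[17]=4  'dadbcafabdebcddaccdba'
  #18 SA[18]=22  'dba'
  #19 SA[19]=6  'dbcafabdebcddaccdba'
  #20 SA[20]=17  'ddaccdba'
  #21 SA[21]=13  'debcddaccdba'
  #22 SA[22]=14  'ebcddaccdba'
  #23 SA[23]=0  'fabcdadbcafabdebcddaccdba'
  #24 SA[24]=10  'fabdebcddaccdba'

[24, 1, 11, 19, 5, 9, 23, 7, 2, 15, 12, 8, 20, 3, 21, 16, 18, 4, 22, 6, 17, 13, 14, 0, 10]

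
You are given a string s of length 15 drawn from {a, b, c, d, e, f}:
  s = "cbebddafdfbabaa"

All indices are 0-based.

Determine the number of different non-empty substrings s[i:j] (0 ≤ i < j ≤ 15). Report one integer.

rank→(start, suffix):
  0 → (14, 'a')
  1 → (13, 'aa')
  2 → (11, 'abaa')
  3 → (6, 'afdfbabaa')
  4 → (12, 'baa')
  5 → (10, 'babaa')
  6 → (3, 'bddafdfbabaa')
  7 → (1, 'bebddafdfbabaa')
  8 → (0, 'cbebddafdfbabaa')
  9 → (5, 'dafdfbabaa')
  10 → (4, 'ddafdfbabaa')
  11 → (8, 'dfbabaa')
  12 → (2, 'ebddafdfbabaa')
  13 → (9, 'fbabaa')
  14 → (7, 'fdfbabaa')

SA = [14, 13, 11, 6, 12, 10, 3, 1, 0, 5, 4, 8, 2, 9, 7]
rank  pair      lcp
   1  s[14:],s[13:]  1  'a'
   2  s[13:],s[11:]  1  'a'
   3  s[11:],s[6:]  1  'a'
   4  s[6:],s[12:]  0  ''
   5  s[12:],s[10:]  2  'ba'
   6  s[10:],s[3:]  1  'b'
   7  s[3:],s[1:]  1  'b'
   8  s[1:],s[0:]  0  ''
   9  s[0:],s[5:]  0  ''
  10  s[5:],s[4:]  1  'd'
  11  s[4:],s[8:]  1  'd'
  12  s[8:],s[2:]  0  ''
  13  s[2:],s[9:]  0  ''
  14  s[9:],s[7:]  1  'f'

n(n+1)/2 = 15·16/2 = 120
Σ LCP = 0 + 1 + 1 + 1 + 0 + 2 + 1 + 1 + 0 + 0 + 1 + 1 + 0 + 0 + 1 = 10
distinct = 120 − 10 = 110

110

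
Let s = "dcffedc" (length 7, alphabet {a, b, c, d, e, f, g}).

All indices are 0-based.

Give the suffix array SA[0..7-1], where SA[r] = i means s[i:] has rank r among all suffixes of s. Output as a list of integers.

[6, 1, 5, 0, 4, 3, 2]

rank→(start, suffix):
  0 → (6, 'c')
  1 → (1, 'cffedc')
  2 → (5, 'dc')
  3 → (0, 'dcffedc')
  4 → (4, 'edc')
  5 → (3, 'fedc')
  6 → (2, 'ffedc')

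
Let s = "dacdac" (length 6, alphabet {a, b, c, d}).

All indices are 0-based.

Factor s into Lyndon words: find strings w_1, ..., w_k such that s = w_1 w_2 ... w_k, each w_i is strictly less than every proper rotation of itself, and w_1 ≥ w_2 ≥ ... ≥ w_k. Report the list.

emit factor 1: 'd' (i=0, period=1)
emit factor 2: 'acd' (i=1, period=3)
emit factor 3: 'ac' (i=4, period=2)

["d", "acd", "ac"]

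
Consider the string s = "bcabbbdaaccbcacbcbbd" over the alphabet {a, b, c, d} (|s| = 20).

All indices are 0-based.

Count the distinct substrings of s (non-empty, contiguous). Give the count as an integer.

182

rank→(start, suffix):
  0 → (7, 'aaccbcacbcbbd')
  1 → (2, 'abbbdaaccbcacbcbbd')
  2 → (13, 'acbcbbd')
  3 → (8, 'accbcacbcbbd')
  4 → (3, 'bbbdaaccbcacbcbbd')
  5 → (17, 'bbd')
  6 → (4, 'bbdaaccbcacbcbbd')
  7 → (0, 'bcabbbdaaccbcacbcbbd')
  8 → (11, 'bcacbcbbd')
  9 → (15, 'bcbbd')
  10 → (18, 'bd')
  11 → (5, 'bdaaccbcacbcbbd')
  12 → (1, 'cabbbdaaccbcacbcbbd')
  13 → (12, 'cacbcbbd')
  14 → (16, 'cbbd')
  15 → (10, 'cbcacbcbbd')
  16 → (14, 'cbcbbd')
  17 → (9, 'ccbcacbcbbd')
  18 → (19, 'd')
  19 → (6, 'daaccbcacbcbbd')

SA = [7, 2, 13, 8, 3, 17, 4, 0, 11, 15, 18, 5, 1, 12, 16, 10, 14, 9, 19, 6]
i: (SA[i-1],SA[i]) lcp shared
  1: (7,2) 1 'a'
  2: (2,13) 1 'a'
  3: (13,8) 2 'ac'
  4: (8,3) 0 ''
  5: (3,17) 2 'bb'
  6: (17,4) 3 'bbd'
  7: (4,0) 1 'b'
  8: (0,11) 3 'bca'
  9: (11,15) 2 'bc'
  10: (15,18) 1 'b'
  11: (18,5) 2 'bd'
  12: (5,1) 0 ''
  13: (1,12) 2 'ca'
  14: (12,16) 1 'c'
  15: (16,10) 2 'cb'
  16: (10,14) 3 'cbc'
  17: (14,9) 1 'c'
  18: (9,19) 0 ''
  19: (19,6) 1 'd'

n(n+1)/2 = 20·21/2 = 210
Σ LCP = 0 + 1 + 1 + 2 + 0 + 2 + 3 + 1 + 3 + 2 + 1 + 2 + 0 + 2 + 1 + 2 + 3 + 1 + 0 + 1 = 28
distinct = 210 − 28 = 182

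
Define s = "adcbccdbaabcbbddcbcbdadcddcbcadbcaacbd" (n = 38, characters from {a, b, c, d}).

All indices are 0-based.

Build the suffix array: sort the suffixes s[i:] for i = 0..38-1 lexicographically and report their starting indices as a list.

sorted suffixes:
  #0 SA[0]=8  'aabcbbddcbcbdadcddcbcadbcaacbd'
  #1 SA[1]=33  'aacbd'
  #2 SA[2]=9  'abcbbddcbcbdadcddcbcadbcaacbd'
  #3 SA[3]=34  'acbd'
  #4 SA[4]=29  'adbcaacbd'
  #5 SA[5]=0  'adcbccdbaabcbbddcbcbdadcddcbcadbcaacbd'
  #6 SA[6]=21  'adcddcbcadbcaacbd'
  #7 SA[7]=7  'baabcbbddcbcbdadcddcbcadbcaacbd'
  #8 SA[8]=12  'bbddcbcbdadcddcbcadbcaacbd'
  #9 SA[9]=31  'bcaacbd'
  #10 SA[10]=27  'bcadbcaacbd'
  #11 SA[11]=10  'bcbbddcbcbdadcddcbcadbcaacbd'
  #12 SA[12]=17  'bcbdadcddcbcadbcaacbd'
  #13 SA[13]=3  'bccdbaabcbbddcbcbdadcddcbcadbcaacbd'
  #14 SA[14]=36  'bd'
  #15 SA[15]=19  'bdadcddcbcadbcaacbd'
  #16 SA[16]=13  'bddcbcbdadcddcbcadbcaacbd'
  #17 SA[17]=32  'caacbd'
  #18 SA[18]=28  'cadbcaacbd'
  #19 SA[19]=11  'cbbddcbcbdadcddcbcadbcaacbd'
  #20 SA[20]=26  'cbcadbcaacbd'
  #21 SA[21]=16  'cbcbdadcddcbcadbcaacbd'
  #22 SA[22]=2  'cbccdbaabcbbddcbcbdadcddcbcadbcaacbd'
  #23 SA[23]=35  'cbd'
  #24 SA[24]=18  'cbdadcddcbcadbcaacbd'
  #25 SA[25]=4  'ccdbaabcbbddcbcbdadcddcbcadbcaacbd'
  #26 SA[26]=5  'cdbaabcbbddcbcbdadcddcbcadbcaacbd'
  #27 SA[27]=23  'cddcbcadbcaacbd'
  #28 SA[28]=37  'd'
  #29 SA[29]=20  'dadcddcbcadbcaacbd'
  #30 SA[30]=6  'dbaabcbbddcbcbdadcddcbcadbcaacbd'
  #31 SA[31]=30  'dbcaacbd'
  #32 SA[32]=25  'dcbcadbcaacbd'
  #33 SA[33]=15  'dcbcbdadcddcbcadbcaacbd'
  #34 SA[34]=1  'dcbccdbaabcbbddcbcbdadcddcbcadbcaacbd'
  #35 SA[35]=22  'dcddcbcadbcaacbd'
  #36 SA[36]=24  'ddcbcadbcaacbd'
  #37 SA[37]=14  'ddcbcbdadcddcbcadbcaacbd'

[8, 33, 9, 34, 29, 0, 21, 7, 12, 31, 27, 10, 17, 3, 36, 19, 13, 32, 28, 11, 26, 16, 2, 35, 18, 4, 5, 23, 37, 20, 6, 30, 25, 15, 1, 22, 24, 14]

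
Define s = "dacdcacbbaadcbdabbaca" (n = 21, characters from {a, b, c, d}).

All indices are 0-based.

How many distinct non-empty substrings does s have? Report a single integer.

205

rank→(start, suffix):
  0 → (20, 'a')
  1 → (9, 'aadcbdabbaca')
  2 → (15, 'abbaca')
  3 → (18, 'aca')
  4 → (5, 'acbbaadcbdabbaca')
  5 → (1, 'acdcacbbaadcbdabbaca')
  6 → (10, 'adcbdabbaca')
  7 → (8, 'baadcbdabbaca')
  8 → (17, 'baca')
  9 → (7, 'bbaadcbdabbaca')
  10 → (16, 'bbaca')
  11 → (13, 'bdabbaca')
  12 → (19, 'ca')
  13 → (4, 'cacbbaadcbdabbaca')
  14 → (6, 'cbbaadcbdabbaca')
  15 → (12, 'cbdabbaca')
  16 → (2, 'cdcacbbaadcbdabbaca')
  17 → (14, 'dabbaca')
  18 → (0, 'dacdcacbbaadcbdabbaca')
  19 → (3, 'dcacbbaadcbdabbaca')
  20 → (11, 'dcbdabbaca')

SA = [20, 9, 15, 18, 5, 1, 10, 8, 17, 7, 16, 13, 19, 4, 6, 12, 2, 14, 0, 3, 11]
i: (SA[i-1],SA[i]) lcp shared
  1: (20,9) 1 'a'
  2: (9,15) 1 'a'
  3: (15,18) 1 'a'
  4: (18,5) 2 'ac'
  5: (5,1) 2 'ac'
  6: (1,10) 1 'a'
  7: (10,8) 0 ''
  8: (8,17) 2 'ba'
  9: (17,7) 1 'b'
  10: (7,16) 3 'bba'
  11: (16,13) 1 'b'
  12: (13,19) 0 ''
  13: (19,4) 2 'ca'
  14: (4,6) 1 'c'
  15: (6,12) 2 'cb'
  16: (12,2) 1 'c'
  17: (2,14) 0 ''
  18: (14,0) 2 'da'
  19: (0,3) 1 'd'
  20: (3,11) 2 'dc'

n(n+1)/2 = 21·22/2 = 231
Σ LCP = 0 + 1 + 1 + 1 + 2 + 2 + 1 + 0 + 2 + 1 + 3 + 1 + 0 + 2 + 1 + 2 + 1 + 0 + 2 + 1 + 2 = 26
distinct = 231 − 26 = 205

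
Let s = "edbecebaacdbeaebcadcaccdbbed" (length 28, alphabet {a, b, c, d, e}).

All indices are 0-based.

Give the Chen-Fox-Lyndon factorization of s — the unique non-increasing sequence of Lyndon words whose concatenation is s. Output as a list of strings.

["e", "d", "bece", "b", "aacdbeaebcadcaccdbbed"]

emit factor 1: 'e' (i=0, period=1)
emit factor 2: 'd' (i=1, period=1)
emit factor 3: 'bece' (i=2, period=4)
emit factor 4: 'b' (i=6, period=1)
emit factor 5: 'aacdbeaebcadcaccdbbed' (i=7, period=21)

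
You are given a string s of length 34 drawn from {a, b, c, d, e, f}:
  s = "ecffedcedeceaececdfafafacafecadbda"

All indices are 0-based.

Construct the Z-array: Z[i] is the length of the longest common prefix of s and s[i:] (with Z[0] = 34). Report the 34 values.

Z[0]=34
i=1: i≥r, start 0; Z[1]=0
i=2: i≥r, start 0; Z[2]=0
i=3: i≥r, start 0; Z[3]=0
i=4: i≥r, start 0; Z[4]=1 scan→box=[4,5)
i=5: i≥r, start 0; Z[5]=0
i=6: i≥r, start 0; Z[6]=0
i=7: i≥r, start 0; Z[7]=1 scan→box=[7,8)
i=8: i≥r, start 0; Z[8]=0
i=9: i≥r, start 0; Z[9]=2 scan→box=[9,11)
i=10: min(r-i=1, Z[1]=0)=0; Z[10]=0
i=11: i≥r, start 0; Z[11]=1 scan→box=[11,12)
i=12: i≥r, start 0; Z[12]=0
i=13: i≥r, start 0; Z[13]=2 scan→box=[13,15)
i=14: min(r-i=1, Z[1]=0)=0; Z[14]=0
i=15: i≥r, start 0; Z[15]=2 scan→box=[15,17)
i=16: min(r-i=1, Z[1]=0)=0; Z[16]=0
i=17: i≥r, start 0; Z[17]=0
i=18: i≥r, start 0; Z[18]=0
i=19: i≥r, start 0; Z[19]=0
i=20: i≥r, start 0; Z[20]=0
i=21: i≥r, start 0; Z[21]=0
i=22: i≥r, start 0; Z[22]=0
i=23: i≥r, start 0; Z[23]=0
i=24: i≥r, start 0; Z[24]=0
i=25: i≥r, start 0; Z[25]=0
i=26: i≥r, start 0; Z[26]=0
i=27: i≥r, start 0; Z[27]=2 scan→box=[27,29)
i=28: min(r-i=1, Z[1]=0)=0; Z[28]=0
i=29: i≥r, start 0; Z[29]=0
i=30: i≥r, start 0; Z[30]=0
i=31: i≥r, start 0; Z[31]=0
i=32: i≥r, start 0; Z[32]=0
i=33: i≥r, start 0; Z[33]=0

[34, 0, 0, 0, 1, 0, 0, 1, 0, 2, 0, 1, 0, 2, 0, 2, 0, 0, 0, 0, 0, 0, 0, 0, 0, 0, 0, 2, 0, 0, 0, 0, 0, 0]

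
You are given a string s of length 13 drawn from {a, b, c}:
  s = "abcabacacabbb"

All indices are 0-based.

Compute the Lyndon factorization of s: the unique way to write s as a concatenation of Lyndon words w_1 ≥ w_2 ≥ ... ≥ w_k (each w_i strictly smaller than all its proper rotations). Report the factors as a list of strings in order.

emit factor 1: 'abc' (i=0, period=3)
emit factor 2: 'abacacabbb' (i=3, period=10)

["abc", "abacacabbb"]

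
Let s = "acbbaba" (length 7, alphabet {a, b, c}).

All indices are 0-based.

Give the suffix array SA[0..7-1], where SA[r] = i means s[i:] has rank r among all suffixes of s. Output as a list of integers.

[6, 4, 0, 5, 3, 2, 1]

rank→(start, suffix):
  0 → (6, 'a')
  1 → (4, 'aba')
  2 → (0, 'acbbaba')
  3 → (5, 'ba')
  4 → (3, 'baba')
  5 → (2, 'bbaba')
  6 → (1, 'cbbaba')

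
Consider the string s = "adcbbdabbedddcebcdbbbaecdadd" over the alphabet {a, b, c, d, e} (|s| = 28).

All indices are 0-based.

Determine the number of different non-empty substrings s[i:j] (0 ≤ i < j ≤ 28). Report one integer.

374

sorted suffixes:
  #0 SA[0]=6  'abbedddcebcdbbbaecdadd'
  #1 SA[1]=0  'adcbbdabbedddcebcdbbbaecdadd'
  #2 SA[2]=25  'add'
  #3 SA[3]=21  'aecdadd'
  #4 SA[4]=20  'baecdadd'
  #5 SA[5]=19  'bbaecdadd'
  #6 SA[6]=18  'bbbaecdadd'
  #7 SA[7]=3  'bbdabbedddcebcdbbbaecdadd'
  #8 SA[8]=7  'bbedddcebcdbbbaecdadd'
  #9 SA[9]=15  'bcdbbbaecdadd'
  #10 SA[10]=4  'bdabbedddcebcdbbbaecdadd'
  #11 SA[11]=8  'bedddcebcdbbbaecdadd'
  #12 SA[12]=2  'cbbdabbedddcebcdbbbaecdadd'
  #13 SA[13]=23  'cdadd'
  #14 SA[14]=16  'cdbbbaecdadd'
  #15 SA[15]=13  'cebcdbbbaecdadd'
  #16 SA[16]=27  'd'
  #17 SA[17]=5  'dabbedddcebcdbbbaecdadd'
  #18 SA[18]=24  'dadd'
  #19 SA[19]=17  'dbbbaecdadd'
  #20 SA[20]=1  'dcbbdabbedddcebcdbbbaecdadd'
  #21 SA[21]=12  'dcebcdbbbaecdadd'
  #22 SA[22]=26  'dd'
  #23 SA[23]=11  'ddcebcdbbbaecdadd'
  #24 SA[24]=10  'dddcebcdbbbaecdadd'
  #25 SA[25]=14  'ebcdbbbaecdadd'
  #26 SA[26]=22  'ecdadd'
  #27 SA[27]=9  'edddcebcdbbbaecdadd'

SA = [6, 0, 25, 21, 20, 19, 18, 3, 7, 15, 4, 8, 2, 23, 16, 13, 27, 5, 24, 17, 1, 12, 26, 11, 10, 14, 22, 9]
i: (SA[i-1],SA[i]) lcp shared
  1: (6,0) 1 'a'
  2: (0,25) 2 'ad'
  3: (25,21) 1 'a'
  4: (21,20) 0 ''
  5: (20,19) 1 'b'
  6: (19,18) 2 'bb'
  7: (18,3) 2 'bb'
  8: (3,7) 2 'bb'
  9: (7,15) 1 'b'
  10: (15,4) 1 'b'
  11: (4,8) 1 'b'
  12: (8,2) 0 ''
  13: (2,23) 1 'c'
  14: (23,16) 2 'cd'
  15: (16,13) 1 'c'
  16: (13,27) 0 ''
  17: (27,5) 1 'd'
  18: (5,24) 2 'da'
  19: (24,17) 1 'd'
  20: (17,1) 1 'd'
  21: (1,12) 2 'dc'
  22: (12,26) 1 'd'
  23: (26,11) 2 'dd'
  24: (11,10) 2 'dd'
  25: (10,14) 0 ''
  26: (14,22) 1 'e'
  27: (22,9) 1 'e'

n(n+1)/2 = 28·29/2 = 406
Σ LCP = 0 + 1 + 2 + 1 + 0 + 1 + 2 + 2 + 2 + 1 + 1 + 1 + 0 + 1 + 2 + 1 + 0 + 1 + 2 + 1 + 1 + 2 + 1 + 2 + 2 + 0 + 1 + 1 = 32
distinct = 406 − 32 = 374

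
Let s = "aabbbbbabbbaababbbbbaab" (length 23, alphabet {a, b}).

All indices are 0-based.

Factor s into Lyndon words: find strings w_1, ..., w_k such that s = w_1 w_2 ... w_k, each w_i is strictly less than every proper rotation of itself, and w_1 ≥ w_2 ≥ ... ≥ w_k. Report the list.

["aabbbbbabbb", "aababbbbb", "aab"]

emit factor 1: 'aabbbbbabbb' (i=0, period=11)
emit factor 2: 'aababbbbb' (i=11, period=9)
emit factor 3: 'aab' (i=20, period=3)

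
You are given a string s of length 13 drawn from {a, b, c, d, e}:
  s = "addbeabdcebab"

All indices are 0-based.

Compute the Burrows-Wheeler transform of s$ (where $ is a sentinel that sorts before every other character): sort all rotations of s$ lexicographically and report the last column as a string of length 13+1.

rank  rotation        last
    0  $addbeabdcebab  b
    1  ab$addbeabdceb  b
    2  abdcebab$addbe  e
    3  addbeabdcebab$  $
    4  b$addbeabdceba  a
    5  bab$addbeabdce  e
    6  bdcebab$addbea  a
    7  beabdcebab$add  d
    8  cebab$addbeabd  d
    9  dbeabdcebab$ad  d
   10  dcebab$addbeab  b
   11  ddbeabdcebab$a  a
   12  eabdcebab$addb  b
   13  ebab$addbeabdc  c

bbe$aeadddbabc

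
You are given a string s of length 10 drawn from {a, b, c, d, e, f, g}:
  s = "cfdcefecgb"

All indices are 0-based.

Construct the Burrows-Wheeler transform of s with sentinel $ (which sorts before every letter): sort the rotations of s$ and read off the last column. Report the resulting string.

rank  rotation     last
    0  $cfdcefecgb  b
    1  b$cfdcefecg  g
    2  cefecgb$cfd  d
    3  cfdcefecgb$  $
    4  cgb$cfdcefe  e
    5  dcefecgb$cf  f
    6  ecgb$cfdcef  f
    7  efecgb$cfdc  c
    8  fdcefecgb$c  c
    9  fecgb$cfdce  e
   10  gb$cfdcefec  c

bgd$effccec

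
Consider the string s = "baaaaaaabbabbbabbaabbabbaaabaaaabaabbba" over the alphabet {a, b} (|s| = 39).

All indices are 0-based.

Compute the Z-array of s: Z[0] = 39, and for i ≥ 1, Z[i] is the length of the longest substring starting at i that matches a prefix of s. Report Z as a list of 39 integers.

Z[0]=39
i=1: i≥r, start 0; Z[1]=0
i=2: i≥r, start 0; Z[2]=0
i=3: i≥r, start 0; Z[3]=0
i=4: i≥r, start 0; Z[4]=0
i=5: i≥r, start 0; Z[5]=0
i=6: i≥r, start 0; Z[6]=0
i=7: i≥r, start 0; Z[7]=0
i=8: i≥r, start 0; Z[8]=1 scan→box=[8,9)
i=9: i≥r, start 0; Z[9]=2 scan→box=[9,11)
i=10: min(r-i=1, Z[1]=0)=0; Z[10]=0
i=11: i≥r, start 0; Z[11]=1 scan→box=[11,12)
i=12: i≥r, start 0; Z[12]=1 scan→box=[12,13)
i=13: i≥r, start 0; Z[13]=2 scan→box=[13,15)
i=14: min(r-i=1, Z[1]=0)=0; Z[14]=0
i=15: i≥r, start 0; Z[15]=1 scan→box=[15,16)
i=16: i≥r, start 0; Z[16]=3 scan→box=[16,19)
i=17: min(r-i=2, Z[1]=0)=0; Z[17]=0
i=18: min(r-i=1, Z[2]=0)=0; Z[18]=0
i=19: i≥r, start 0; Z[19]=1 scan→box=[19,20)
i=20: i≥r, start 0; Z[20]=2 scan→box=[20,22)
i=21: min(r-i=1, Z[1]=0)=0; Z[21]=0
i=22: i≥r, start 0; Z[22]=1 scan→box=[22,23)
i=23: i≥r, start 0; Z[23]=4 scan→box=[23,27)
i=24: min(r-i=3, Z[1]=0)=0; Z[24]=0
i=25: min(r-i=2, Z[2]=0)=0; Z[25]=0
i=26: min(r-i=1, Z[3]=0)=0; Z[26]=0
i=27: i≥r, start 0; Z[27]=5 scan→box=[27,32)
i=28: min(r-i=4, Z[1]=0)=0; Z[28]=0
i=29: min(r-i=3, Z[2]=0)=0; Z[29]=0
i=30: min(r-i=2, Z[3]=0)=0; Z[30]=0
i=31: min(r-i=1, Z[4]=0)=0; Z[31]=0
i=32: i≥r, start 0; Z[32]=3 scan→box=[32,35)
i=33: min(r-i=2, Z[1]=0)=0; Z[33]=0
i=34: min(r-i=1, Z[2]=0)=0; Z[34]=0
i=35: i≥r, start 0; Z[35]=1 scan→box=[35,36)
i=36: i≥r, start 0; Z[36]=1 scan→box=[36,37)
i=37: i≥r, start 0; Z[37]=2 scan→box=[37,39)
i=38: min(r-i=1, Z[1]=0)=0; Z[38]=0

[39, 0, 0, 0, 0, 0, 0, 0, 1, 2, 0, 1, 1, 2, 0, 1, 3, 0, 0, 1, 2, 0, 1, 4, 0, 0, 0, 5, 0, 0, 0, 0, 3, 0, 0, 1, 1, 2, 0]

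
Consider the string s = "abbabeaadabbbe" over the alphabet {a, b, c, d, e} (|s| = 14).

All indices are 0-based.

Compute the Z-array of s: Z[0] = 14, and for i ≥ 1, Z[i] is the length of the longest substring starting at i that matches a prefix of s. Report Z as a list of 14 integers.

[14, 0, 0, 2, 0, 0, 1, 1, 0, 3, 0, 0, 0, 0]

Z[0]=14
i=1: outside box; Z[1]=0
i=2: outside box; Z[2]=0
i=3: outside box; Z[3]=2 scan→box=[3,5)
i=4: min(r-i=1, Z[1]=0)=0; Z[4]=0
i=5: outside box; Z[5]=0
i=6: outside box; Z[6]=1 scan→box=[6,7)
i=7: outside box; Z[7]=1 scan→box=[7,8)
i=8: outside box; Z[8]=0
i=9: outside box; Z[9]=3 scan→box=[9,12)
i=10: min(r-i=2, Z[1]=0)=0; Z[10]=0
i=11: min(r-i=1, Z[2]=0)=0; Z[11]=0
i=12: outside box; Z[12]=0
i=13: outside box; Z[13]=0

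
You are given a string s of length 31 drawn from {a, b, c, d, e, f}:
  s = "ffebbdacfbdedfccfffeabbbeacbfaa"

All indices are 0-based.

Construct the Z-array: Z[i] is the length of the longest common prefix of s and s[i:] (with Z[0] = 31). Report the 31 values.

[31, 1, 0, 0, 0, 0, 0, 0, 1, 0, 0, 0, 0, 1, 0, 0, 2, 3, 1, 0, 0, 0, 0, 0, 0, 0, 0, 0, 1, 0, 0]

Z[0]=31
i=1: fresh scan; Z[1]=1 grow→box=[1,2)
i=2: fresh scan; Z[2]=0
i=3: fresh scan; Z[3]=0
i=4: fresh scan; Z[4]=0
i=5: fresh scan; Z[5]=0
i=6: fresh scan; Z[6]=0
i=7: fresh scan; Z[7]=0
i=8: fresh scan; Z[8]=1 grow→box=[8,9)
i=9: fresh scan; Z[9]=0
i=10: fresh scan; Z[10]=0
i=11: fresh scan; Z[11]=0
i=12: fresh scan; Z[12]=0
i=13: fresh scan; Z[13]=1 grow→box=[13,14)
i=14: fresh scan; Z[14]=0
i=15: fresh scan; Z[15]=0
i=16: fresh scan; Z[16]=2 grow→box=[16,18)
i=17: min(r-i=1, Z[1]=1)=1; Z[17]=3 grow→box=[17,20)
i=18: min(r-i=2, Z[1]=1)=1; Z[18]=1
i=19: min(r-i=1, Z[2]=0)=0; Z[19]=0
i=20: fresh scan; Z[20]=0
i=21: fresh scan; Z[21]=0
i=22: fresh scan; Z[22]=0
i=23: fresh scan; Z[23]=0
i=24: fresh scan; Z[24]=0
i=25: fresh scan; Z[25]=0
i=26: fresh scan; Z[26]=0
i=27: fresh scan; Z[27]=0
i=28: fresh scan; Z[28]=1 grow→box=[28,29)
i=29: fresh scan; Z[29]=0
i=30: fresh scan; Z[30]=0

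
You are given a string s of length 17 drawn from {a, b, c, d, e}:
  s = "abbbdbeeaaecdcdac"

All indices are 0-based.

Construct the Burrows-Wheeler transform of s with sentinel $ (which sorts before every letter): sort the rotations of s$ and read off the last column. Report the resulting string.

rank  rotation            last
    0  $abbbdbeeaaecdcdac  c
    1  aaecdcdac$abbbdbee  e
    2  abbbdbeeaaecdcdac$  $
    3  ac$abbbdbeeaaecdcd  d
    4  aecdcdac$abbbdbeea  a
    5  bbbdbeeaaecdcdac$a  a
    6  bbdbeeaaecdcdac$ab  b
    7  bdbeeaaecdcdac$abb  b
    8  beeaaecdcdac$abbbd  d
    9  c$abbbdbeeaaecdcda  a
   10  cdac$abbbdbeeaaecd  d
   11  cdcdac$abbbdbeeaae  e
   12  dac$abbbdbeeaaecdc  c
   13  dbeeaaecdcdac$abbb  b
   14  dcdac$abbbdbeeaaec  c
   15  eaaecdcdac$abbbdbe  e
   16  ecdcdac$abbbdbeeaa  a
   17  eeaaecdcdac$abbbdb  b

ce$daabbdadecbceab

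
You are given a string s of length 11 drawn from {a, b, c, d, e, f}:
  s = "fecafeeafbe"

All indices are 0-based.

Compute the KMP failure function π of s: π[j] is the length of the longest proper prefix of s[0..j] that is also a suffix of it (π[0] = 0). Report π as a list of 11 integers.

[0, 0, 0, 0, 1, 2, 0, 0, 1, 0, 0]

π[0] = 0
j=1 s[j]='e': π[1]=0 (border '')
j=2 s[j]='c': π[2]=0 (border '')
j=3 s[j]='a': π[3]=0 (border '')
j=4 s[j]='f': π[4]=1 (border 'f')
j=5 s[j]='e': π[5]=2 (border 'fe')
j=6 s[j]='e': k: 2→0; π[6]=0 (border '')
j=7 s[j]='a': π[7]=0 (border '')
j=8 s[j]='f': π[8]=1 (border 'f')
j=9 s[j]='b': k: 1→0; π[9]=0 (border '')
j=10 s[j]='e': π[10]=0 (border '')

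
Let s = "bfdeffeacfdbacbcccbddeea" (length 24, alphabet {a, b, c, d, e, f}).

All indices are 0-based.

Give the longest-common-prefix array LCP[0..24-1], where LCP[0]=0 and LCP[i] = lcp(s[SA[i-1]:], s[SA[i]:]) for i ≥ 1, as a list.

[0, 1, 2, 0, 1, 1, 1, 0, 2, 1, 2, 1, 0, 1, 1, 2, 0, 2, 1, 1, 0, 2, 1, 1]

rank | idx | suffix
   0 |  23 | a
   1 |  12 | acbcccbddeea
   2 |   7 | acfdbacbcccbddeea
   3 |  11 | bacbcccbddeea
   4 |  14 | bcccbddeea
   5 |  18 | bddeea
   6 |   0 | bfdeffeacfdbacbcccbddeea
   7 |  13 | cbcccbddeea
   8 |  17 | cbddeea
   9 |  16 | ccbddeea
  10 |  15 | cccbddeea
  11 |   8 | cfdbacbcccbddeea
  12 |  10 | dbacbcccbddeea
  13 |  19 | ddeea
  14 |  20 | deea
  15 |   2 | deffeacfdbacbcccbddeea
  16 |  22 | ea
  17 |   6 | eacfdbacbcccbddeea
  18 |  21 | eea
  19 |   3 | effeacfdbacbcccbddeea
  20 |   9 | fdbacbcccbddeea
  21 |   1 | fdeffeacfdbacbcccbddeea
  22 |   5 | feacfdbacbcccbddeea
  23 |   4 | ffeacfdbacbcccbddeea

SA = [23, 12, 7, 11, 14, 18, 0, 13, 17, 16, 15, 8, 10, 19, 20, 2, 22, 6, 21, 3, 9, 1, 5, 4]
[i] adj suffixes → lcp
  [1] 23/12 → 1 ('a')
  [2] 12/7 → 2 ('ac')
  [3] 7/11 → 0 ('')
  [4] 11/14 → 1 ('b')
  [5] 14/18 → 1 ('b')
  [6] 18/0 → 1 ('b')
  [7] 0/13 → 0 ('')
  [8] 13/17 → 2 ('cb')
  [9] 17/16 → 1 ('c')
  [10] 16/15 → 2 ('cc')
  [11] 15/8 → 1 ('c')
  [12] 8/10 → 0 ('')
  [13] 10/19 → 1 ('d')
  [14] 19/20 → 1 ('d')
  [15] 20/2 → 2 ('de')
  [16] 2/22 → 0 ('')
  [17] 22/6 → 2 ('ea')
  [18] 6/21 → 1 ('e')
  [19] 21/3 → 1 ('e')
  [20] 3/9 → 0 ('')
  [21] 9/1 → 2 ('fd')
  [22] 1/5 → 1 ('f')
  [23] 5/4 → 1 ('f')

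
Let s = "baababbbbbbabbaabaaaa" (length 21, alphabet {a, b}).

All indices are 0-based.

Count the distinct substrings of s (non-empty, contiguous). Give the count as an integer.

sorted suffixes:
  #0 SA[0]=20  'a'
  #1 SA[1]=19  'aa'
  #2 SA[2]=18  'aaa'
  #3 SA[3]=17  'aaaa'
  #4 SA[4]=14  'aabaaaa'
  #5 SA[5]=1  'aababbbbbbabbaabaaaa'
  #6 SA[6]=15  'abaaaa'
  #7 SA[7]=2  'ababbbbbbabbaabaaaa'
  #8 SA[8]=11  'abbaabaaaa'
  #9 SA[9]=4  'abbbbbbabbaabaaaa'
  #10 SA[10]=16  'baaaa'
  #11 SA[11]=13  'baabaaaa'
  #12 SA[12]=0  'baababbbbbbabbaabaaaa'
  #13 SA[13]=10  'babbaabaaaa'
  #14 SA[14]=3  'babbbbbbabbaabaaaa'
  #15 SA[15]=12  'bbaabaaaa'
  #16 SA[16]=9  'bbabbaabaaaa'
  #17 SA[17]=8  'bbbabbaabaaaa'
  #18 SA[18]=7  'bbbbabbaabaaaa'
  #19 SA[19]=6  'bbbbbabbaabaaaa'
  #20 SA[20]=5  'bbbbbbabbaabaaaa'

SA = [20, 19, 18, 17, 14, 1, 15, 2, 11, 4, 16, 13, 0, 10, 3, 12, 9, 8, 7, 6, 5]
rank  pair      lcp
   1  s[20:],s[19:]  1  'a'
   2  s[19:],s[18:]  2  'aa'
   3  s[18:],s[17:]  3  'aaa'
   4  s[17:],s[14:]  2  'aa'
   5  s[14:],s[1:]  4  'aaba'
   6  s[1:],s[15:]  1  'a'
   7  s[15:],s[2:]  3  'aba'
   8  s[2:],s[11:]  2  'ab'
   9  s[11:],s[4:]  3  'abb'
  10  s[4:],s[16:]  0  ''
  11  s[16:],s[13:]  3  'baa'
  12  s[13:],s[0:]  5  'baaba'
  13  s[0:],s[10:]  2  'ba'
  14  s[10:],s[3:]  4  'babb'
  15  s[3:],s[12:]  1  'b'
  16  s[12:],s[9:]  3  'bba'
  17  s[9:],s[8:]  2  'bb'
  18  s[8:],s[7:]  3  'bbb'
  19  s[7:],s[6:]  4  'bbbb'
  20  s[6:],s[5:]  5  'bbbbb'

n(n+1)/2 = 21·22/2 = 231
Σ LCP = 0 + 1 + 2 + 3 + 2 + 4 + 1 + 3 + 2 + 3 + 0 + 3 + 5 + 2 + 4 + 1 + 3 + 2 + 3 + 4 + 5 = 53
distinct = 231 − 53 = 178

178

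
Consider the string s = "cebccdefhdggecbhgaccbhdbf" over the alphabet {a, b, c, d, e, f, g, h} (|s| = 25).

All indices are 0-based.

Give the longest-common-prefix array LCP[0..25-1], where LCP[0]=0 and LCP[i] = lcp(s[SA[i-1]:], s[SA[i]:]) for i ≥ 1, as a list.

[0, 0, 1, 1, 2, 0, 3, 1, 2, 1, 1, 0, 1, 1, 0, 1, 1, 0, 1, 0, 1, 1, 0, 2, 1]

sorted suffixes:
  #0 SA[0]=17  'accbhdbf'
  #1 SA[1]=2  'bccdefhdggecbhgaccbhdbf'
  #2 SA[2]=23  'bf'
  #3 SA[3]=20  'bhdbf'
  #4 SA[4]=14  'bhgaccbhdbf'
  #5 SA[5]=19  'cbhdbf'
  #6 SA[6]=13  'cbhgaccbhdbf'
  #7 SA[7]=18  'ccbhdbf'
  #8 SA[8]=3  'ccdefhdggecbhgaccbhdbf'
  #9 SA[9]=4  'cdefhdggecbhgaccbhdbf'
  #10 SA[10]=0  'cebccdefhdggecbhgaccbhdbf'
  #11 SA[11]=22  'dbf'
  #12 SA[12]=5  'defhdggecbhgaccbhdbf'
  #13 SA[13]=9  'dggecbhgaccbhdbf'
  #14 SA[14]=1  'ebccdefhdggecbhgaccbhdbf'
  #15 SA[15]=12  'ecbhgaccbhdbf'
  #16 SA[16]=6  'efhdggecbhgaccbhdbf'
  #17 SA[17]=24  'f'
  #18 SA[18]=7  'fhdggecbhgaccbhdbf'
  #19 SA[19]=16  'gaccbhdbf'
  #20 SA[20]=11  'gecbhgaccbhdbf'
  #21 SA[21]=10  'ggecbhgaccbhdbf'
  #22 SA[22]=21  'hdbf'
  #23 SA[23]=8  'hdggecbhgaccbhdbf'
  #24 SA[24]=15  'hgaccbhdbf'

SA = [17, 2, 23, 20, 14, 19, 13, 18, 3, 4, 0, 22, 5, 9, 1, 12, 6, 24, 7, 16, 11, 10, 21, 8, 15]
i: (SA[i-1],SA[i]) lcp shared
  1: (17,2) 0 ''
  2: (2,23) 1 'b'
  3: (23,20) 1 'b'
  4: (20,14) 2 'bh'
  5: (14,19) 0 ''
  6: (19,13) 3 'cbh'
  7: (13,18) 1 'c'
  8: (18,3) 2 'cc'
  9: (3,4) 1 'c'
  10: (4,0) 1 'c'
  11: (0,22) 0 ''
  12: (22,5) 1 'd'
  13: (5,9) 1 'd'
  14: (9,1) 0 ''
  15: (1,12) 1 'e'
  16: (12,6) 1 'e'
  17: (6,24) 0 ''
  18: (24,7) 1 'f'
  19: (7,16) 0 ''
  20: (16,11) 1 'g'
  21: (11,10) 1 'g'
  22: (10,21) 0 ''
  23: (21,8) 2 'hd'
  24: (8,15) 1 'h'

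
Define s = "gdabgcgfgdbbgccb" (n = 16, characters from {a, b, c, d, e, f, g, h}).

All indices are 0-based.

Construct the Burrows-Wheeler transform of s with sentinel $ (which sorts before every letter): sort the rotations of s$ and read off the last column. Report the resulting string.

rank  rotation           last
    0  $gdabgcgfgdbbgccb  b
    1  abgcgfgdbbgccb$gd  d
    2  b$gdabgcgfgdbbgcc  c
    3  bbgccb$gdabgcgfgd  d
    4  bgccb$gdabgcgfgdb  b
    5  bgcgfgdbbgccb$gda  a
    6  cb$gdabgcgfgdbbgc  c
    7  ccb$gdabgcgfgdbbg  g
    8  cgfgdbbgccb$gdabg  g
    9  dabgcgfgdbbgccb$g  g
   10  dbbgccb$gdabgcgfg  g
   11  fgdbbgccb$gdabgcg  g
   12  gccb$gdabgcgfgdbb  b
   13  gcgfgdbbgccb$gdab  b
   14  gdabgcgfgdbbgccb$  $
   15  gdbbgccb$gdabgcgf  f
   16  gfgdbbgccb$gdabgc  c

bdcdbacgggggbb$fc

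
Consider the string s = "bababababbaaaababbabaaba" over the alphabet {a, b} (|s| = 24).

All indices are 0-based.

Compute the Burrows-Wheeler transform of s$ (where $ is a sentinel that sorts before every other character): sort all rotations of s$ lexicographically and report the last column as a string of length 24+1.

rank  rotation                   last
    0  $bababababbaaaababbabaaba  a
    1  a$bababababbaaaababbabaab  b
    2  aaaababbabaaba$bababababb  b
    3  aaababbabaaba$bababababba  a
    4  aaba$bababababbaaaababbab  b
    5  aababbabaaba$bababababbaa  a
    6  aba$bababababbaaaababbaba  a
    7  abaaba$bababababbaaaababb  b
    8  ababababbaaaababbabaaba$b  b
    9  abababbaaaababbabaaba$bab  b
   10  ababbaaaababbabaaba$babab  b
   11  ababbabaaba$bababababbaaa  a
   12  abbaaaababbabaaba$bababab  b
   13  abbabaaba$bababababbaaaab  b
   14  ba$bababababbaaaababbabaa  a
   15  baaaababbabaaba$babababab  b
   16  baaba$bababababbaaaababba  a
   17  babaaba$bababababbaaaabab  b
   18  bababababbaaaababbabaaba$  $
   19  babababbaaaababbabaaba$ba  a
   20  bababbaaaababbabaaba$baba  a
   21  babbaaaababbabaaba$bababa  a
   22  babbabaaba$bababababbaaaa  a
   23  bbaaaababbabaaba$babababa  a
   24  bbabaaba$bababababbaaaaba  a

abbabaabbbbabbabab$aaaaaa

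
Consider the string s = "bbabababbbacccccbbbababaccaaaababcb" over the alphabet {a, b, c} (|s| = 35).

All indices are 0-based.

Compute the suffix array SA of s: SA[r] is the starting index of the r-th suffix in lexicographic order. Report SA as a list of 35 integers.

[26, 27, 28, 2, 19, 4, 29, 21, 6, 31, 23, 10, 34, 1, 18, 3, 20, 5, 30, 22, 9, 0, 17, 8, 16, 7, 32, 25, 33, 15, 24, 14, 13, 12, 11]

rank→(start, suffix):
  0 → (26, 'aaaababcb')
  1 → (27, 'aaababcb')
  2 → (28, 'aababcb')
  3 → (2, 'abababbbacccccbbbababaccaaaababcb')
  4 → (19, 'ababaccaaaababcb')
  5 → (4, 'ababbbacccccbbbababaccaaaababcb')
  6 → (29, 'ababcb')
  7 → (21, 'abaccaaaababcb')
  8 → (6, 'abbbacccccbbbababaccaaaababcb')
  9 → (31, 'abcb')
  10 → (23, 'accaaaababcb')
  11 → (10, 'acccccbbbababaccaaaababcb')
  12 → (34, 'b')
  13 → (1, 'babababbbacccccbbbababaccaaaababcb')
  14 → (18, 'bababaccaaaababcb')
  15 → (3, 'bababbbacccccbbbababaccaaaababcb')
  16 → (20, 'babaccaaaababcb')
  17 → (5, 'babbbacccccbbbababaccaaaababcb')
  18 → (30, 'babcb')
  19 → (22, 'baccaaaababcb')
  20 → (9, 'bacccccbbbababaccaaaababcb')
  21 → (0, 'bbabababbbacccccbbbababaccaaaababcb')
  22 → (17, 'bbababaccaaaababcb')
  23 → (8, 'bbacccccbbbababaccaaaababcb')
  24 → (16, 'bbbababaccaaaababcb')
  25 → (7, 'bbbacccccbbbababaccaaaababcb')
  26 → (32, 'bcb')
  27 → (25, 'caaaababcb')
  28 → (33, 'cb')
  29 → (15, 'cbbbababaccaaaababcb')
  30 → (24, 'ccaaaababcb')
  31 → (14, 'ccbbbababaccaaaababcb')
  32 → (13, 'cccbbbababaccaaaababcb')
  33 → (12, 'ccccbbbababaccaaaababcb')
  34 → (11, 'cccccbbbababaccaaaababcb')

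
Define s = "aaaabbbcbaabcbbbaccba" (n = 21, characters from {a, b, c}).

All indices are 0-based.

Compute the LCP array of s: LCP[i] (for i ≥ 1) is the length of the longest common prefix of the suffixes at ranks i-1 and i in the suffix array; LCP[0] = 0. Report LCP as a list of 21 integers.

[0, 1, 3, 2, 3, 1, 2, 1, 0, 2, 2, 1, 2, 3, 2, 1, 3, 0, 3, 2, 1]

rank | idx | suffix
   0 |  20 | a
   1 |   0 | aaaabbbcbaabcbbbaccba
   2 |   1 | aaabbbcbaabcbbbaccba
   3 |   2 | aabbbcbaabcbbbaccba
   4 |   9 | aabcbbbaccba
   5 |   3 | abbbcbaabcbbbaccba
   6 |  10 | abcbbbaccba
   7 |  16 | accba
   8 |  19 | ba
   9 |   8 | baabcbbbaccba
  10 |  15 | baccba
  11 |  14 | bbaccba
  12 |  13 | bbbaccba
  13 |   4 | bbbcbaabcbbbaccba
  14 |   5 | bbcbaabcbbbaccba
  15 |   6 | bcbaabcbbbaccba
  16 |  11 | bcbbbaccba
  17 |  18 | cba
  18 |   7 | cbaabcbbbaccba
  19 |  12 | cbbbaccba
  20 |  17 | ccba

SA = [20, 0, 1, 2, 9, 3, 10, 16, 19, 8, 15, 14, 13, 4, 5, 6, 11, 18, 7, 12, 17]
[i] adj suffixes → lcp
  [1] 20/0 → 1 ('a')
  [2] 0/1 → 3 ('aaa')
  [3] 1/2 → 2 ('aa')
  [4] 2/9 → 3 ('aab')
  [5] 9/3 → 1 ('a')
  [6] 3/10 → 2 ('ab')
  [7] 10/16 → 1 ('a')
  [8] 16/19 → 0 ('')
  [9] 19/8 → 2 ('ba')
  [10] 8/15 → 2 ('ba')
  [11] 15/14 → 1 ('b')
  [12] 14/13 → 2 ('bb')
  [13] 13/4 → 3 ('bbb')
  [14] 4/5 → 2 ('bb')
  [15] 5/6 → 1 ('b')
  [16] 6/11 → 3 ('bcb')
  [17] 11/18 → 0 ('')
  [18] 18/7 → 3 ('cba')
  [19] 7/12 → 2 ('cb')
  [20] 12/17 → 1 ('c')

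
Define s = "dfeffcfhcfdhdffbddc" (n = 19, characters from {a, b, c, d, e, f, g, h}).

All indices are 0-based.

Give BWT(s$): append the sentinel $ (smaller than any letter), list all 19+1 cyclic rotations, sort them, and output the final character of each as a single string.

rank  rotation              last
    0  $dfeffcfhcfdhdffbddc  c
    1  bddc$dfeffcfhcfdhdff  f
    2  c$dfeffcfhcfdhdffbdd  d
    3  cfdhdffbddc$dfeffcfh  h
    4  cfhcfdhdffbddc$dfeff  f
    5  dc$dfeffcfhcfdhdffbd  d
    6  ddc$dfeffcfhcfdhdffb  b
    7  dfeffcfhcfdhdffbddc$  $
    8  dffbddc$dfeffcfhcfdh  h
    9  dhdffbddc$dfeffcfhcf  f
   10  effcfhcfdhdffbddc$df  f
   11  fbddc$dfeffcfhcfdhdf  f
   12  fcfhcfdhdffbddc$dfef  f
   13  fdhdffbddc$dfeffcfhc  c
   14  feffcfhcfdhdffbddc$d  d
   15  ffbddc$dfeffcfhcfdhd  d
   16  ffcfhcfdhdffbddc$dfe  e
   17  fhcfdhdffbddc$dfeffc  c
   18  hcfdhdffbddc$dfeffcf  f
   19  hdffbddc$dfeffcfhcfd  d

cfdhfdb$hffffcddecfd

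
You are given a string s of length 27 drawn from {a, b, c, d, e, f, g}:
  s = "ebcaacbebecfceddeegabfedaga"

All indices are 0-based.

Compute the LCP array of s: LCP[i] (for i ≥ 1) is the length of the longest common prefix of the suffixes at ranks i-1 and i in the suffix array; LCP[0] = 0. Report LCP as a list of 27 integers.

rank→(start, suffix):
  0 → (26, 'a')
  1 → (3, 'aacbebecfceddeegabfedaga')
  2 → (19, 'abfedaga')
  3 → (4, 'acbebecfceddeegabfedaga')
  4 → (24, 'aga')
  5 → (1, 'bcaacbebecfceddeegabfedaga')
  6 → (6, 'bebecfceddeegabfedaga')
  7 → (8, 'becfceddeegabfedaga')
  8 → (20, 'bfedaga')
  9 → (2, 'caacbebecfceddeegabfedaga')
  10 → (5, 'cbebecfceddeegabfedaga')
  11 → (12, 'ceddeegabfedaga')
  12 → (10, 'cfceddeegabfedaga')
  13 → (23, 'daga')
  14 → (14, 'ddeegabfedaga')
  15 → (15, 'deegabfedaga')
  16 → (0, 'ebcaacbebecfceddeegabfedaga')
  17 → (7, 'ebecfceddeegabfedaga')
  18 → (9, 'ecfceddeegabfedaga')
  19 → (22, 'edaga')
  20 → (13, 'eddeegabfedaga')
  21 → (16, 'eegabfedaga')
  22 → (17, 'egabfedaga')
  23 → (11, 'fceddeegabfedaga')
  24 → (21, 'fedaga')
  25 → (25, 'ga')
  26 → (18, 'gabfedaga')

SA = [26, 3, 19, 4, 24, 1, 6, 8, 20, 2, 5, 12, 10, 23, 14, 15, 0, 7, 9, 22, 13, 16, 17, 11, 21, 25, 18]
i: (SA[i-1],SA[i]) lcp shared
  1: (26,3) 1 'a'
  2: (3,19) 1 'a'
  3: (19,4) 1 'a'
  4: (4,24) 1 'a'
  5: (24,1) 0 ''
  6: (1,6) 1 'b'
  7: (6,8) 2 'be'
  8: (8,20) 1 'b'
  9: (20,2) 0 ''
  10: (2,5) 1 'c'
  11: (5,12) 1 'c'
  12: (12,10) 1 'c'
  13: (10,23) 0 ''
  14: (23,14) 1 'd'
  15: (14,15) 1 'd'
  16: (15,0) 0 ''
  17: (0,7) 2 'eb'
  18: (7,9) 1 'e'
  19: (9,22) 1 'e'
  20: (22,13) 2 'ed'
  21: (13,16) 1 'e'
  22: (16,17) 1 'e'
  23: (17,11) 0 ''
  24: (11,21) 1 'f'
  25: (21,25) 0 ''
  26: (25,18) 2 'ga'

[0, 1, 1, 1, 1, 0, 1, 2, 1, 0, 1, 1, 1, 0, 1, 1, 0, 2, 1, 1, 2, 1, 1, 0, 1, 0, 2]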